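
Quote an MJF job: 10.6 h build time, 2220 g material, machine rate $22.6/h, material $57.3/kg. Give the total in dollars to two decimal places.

Machine cost = 22.6 × 10.6 = $239.56.
Feedstock cost: 57.3 × 2220/1000 → $127.206.
Total = 239.56 + 127.206 = 366.766 ≈ $366.77.

$366.77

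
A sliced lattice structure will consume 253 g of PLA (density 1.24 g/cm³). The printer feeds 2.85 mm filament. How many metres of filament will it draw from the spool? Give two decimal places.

31.98 m

Extruded volume: 253/1.24 = 204.0323 cm³ (204032.3 mm³).
Filament cross-section = π × (2.85/2)² = 6.3794 mm².
Length = 204032.3 / 6.3794 = 31982.99 mm = 31.98 m.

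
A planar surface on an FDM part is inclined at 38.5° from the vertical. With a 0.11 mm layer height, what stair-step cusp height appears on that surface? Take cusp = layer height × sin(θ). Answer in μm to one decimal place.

Cusp = layer height × sin(38.5°) = 0.11 × 0.6225 = 0.068475 mm = 68.5 μm.

68.5 μm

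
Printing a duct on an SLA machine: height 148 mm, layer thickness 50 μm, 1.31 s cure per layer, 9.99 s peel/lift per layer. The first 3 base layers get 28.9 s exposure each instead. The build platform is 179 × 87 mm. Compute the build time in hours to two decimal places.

Number of layers: 148 / 0.05 → 2960 (rounded up).
Bottom layers = 3 × (28.9 + 9.99), so 116.67 s.
Regular layers = 2957 × (1.31 + 9.99) = 33414.1 s.
Sum: 116.67 + 33414.1 = 33530.77 s → 9.31 hours.

9.31 hours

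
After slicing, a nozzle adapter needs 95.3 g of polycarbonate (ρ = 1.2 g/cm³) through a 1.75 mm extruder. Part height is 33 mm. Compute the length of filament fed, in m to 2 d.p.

33.02 m

Extruded volume: 95.3/1.2 = 79.4167 cm³ (79416.7 mm³).
Cross-section of 1.75 mm filament: π·(1.75/2)² = 2.4053 mm².
L = V/A = 79416.7/2.4053 = 33017.38 mm → 33.02 m.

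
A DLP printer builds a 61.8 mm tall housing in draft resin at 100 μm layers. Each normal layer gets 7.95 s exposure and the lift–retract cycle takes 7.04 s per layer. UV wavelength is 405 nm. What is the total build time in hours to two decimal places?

Layers = ⌈61.8/0.1⌉ = 618.
Per-layer time: 7.95 + 7.04 → 14.99 s.
Build time: 618 × 14.99 s = 9263.82 s, i.e. 2.57 hours.

2.57 hours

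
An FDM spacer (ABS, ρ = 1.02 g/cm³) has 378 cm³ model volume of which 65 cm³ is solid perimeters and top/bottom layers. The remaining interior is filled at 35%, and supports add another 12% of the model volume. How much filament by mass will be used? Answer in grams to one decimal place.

224.3 g

Infill region: 378 − 65 → 313 cm³.
Infill volume = 0.35 × 313, so 109.55 cm³.
Support = 0.12 × 378 = 45.36 cm³.
Total printed volume = 65 + 109.55 + 45.36, so 219.91 cm³.
Mass = 219.91 × 1.02, so 224.3082 g.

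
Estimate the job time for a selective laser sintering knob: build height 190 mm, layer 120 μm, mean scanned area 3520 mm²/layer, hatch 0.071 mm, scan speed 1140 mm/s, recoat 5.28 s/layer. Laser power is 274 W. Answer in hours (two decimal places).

Layer count = ceil(190 / 0.12) = 1584.
Scan path per layer: 3520 / 0.071 → 49577.5 mm.
Scan time per layer = 49577.5 / 1140 = 43.489 s.
Per-layer time = 43.489 + 5.28, so 48.769 s.
1584 layers × 48.769 s/layer = 77250.096 s, i.e. 21.46 hours.

21.46 hours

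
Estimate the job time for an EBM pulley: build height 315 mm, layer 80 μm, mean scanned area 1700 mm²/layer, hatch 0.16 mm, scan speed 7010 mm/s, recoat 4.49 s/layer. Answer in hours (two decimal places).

6.57 hours

Layers = ⌈315/0.08⌉ = 3938.
Scan path per layer = 1700 / 0.16 = 10625 mm.
Per-layer scan time = 10625 / 7010 = 1.5157 s.
Layer cycle = 1.5157 + 4.49 = 6.0057 s.
Build time = 3938 × 6.0057 = 23650.4466 s = 6.57 hours.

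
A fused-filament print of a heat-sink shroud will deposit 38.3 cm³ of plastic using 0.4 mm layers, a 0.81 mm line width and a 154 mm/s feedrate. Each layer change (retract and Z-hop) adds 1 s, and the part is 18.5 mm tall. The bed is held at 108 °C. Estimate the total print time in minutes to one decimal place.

Bead cross-section = 0.4 × 0.81, so 0.324 mm².
Total extruded path = 38300/0.324 = 118209.9 mm.
Print-move time: 118209.9 / 154 → 767.6 s.
Number of layers: 18.5 / 0.4 → 47 (rounded up).
Layer-change overhead: 47 × 1 → 47 s.
Total = 767.6 + 47 = 814.6 s = 13.6 minutes.

13.6 minutes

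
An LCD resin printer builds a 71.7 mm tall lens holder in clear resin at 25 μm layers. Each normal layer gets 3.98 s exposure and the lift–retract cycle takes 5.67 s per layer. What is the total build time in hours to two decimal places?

7.69 hours

Layer count = ceil(71.7 / 0.025) = 2868.
Per-layer time = 3.98 + 5.67 = 9.65 s.
Total = 2868 × 9.65 = 27676.2 s = 7.69 hours.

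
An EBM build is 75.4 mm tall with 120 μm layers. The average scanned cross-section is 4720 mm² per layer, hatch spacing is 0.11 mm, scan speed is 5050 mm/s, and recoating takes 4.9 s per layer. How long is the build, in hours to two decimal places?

2.34 hours

Layers = ⌈75.4/0.12⌉ = 629.
Scan path per layer = 4720 / 0.11 = 42909.1 mm.
Beam time per layer: 42909.1 / 5050 → 8.4969 s.
Time per layer: 8.4969 + 4.9 → 13.3969 s.
Total: 629 × 13.3969 s = 8426.6501 s → 2.34 hours.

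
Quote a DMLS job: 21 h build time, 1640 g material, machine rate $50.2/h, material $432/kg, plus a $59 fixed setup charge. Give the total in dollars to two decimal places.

Time charge = 50.2 × 21, so $1054.20.
Material charge: 432 × 1640/1000 → $708.48.
Total = 1054.20 + 708.48 + 59 = $1821.68.

$1821.68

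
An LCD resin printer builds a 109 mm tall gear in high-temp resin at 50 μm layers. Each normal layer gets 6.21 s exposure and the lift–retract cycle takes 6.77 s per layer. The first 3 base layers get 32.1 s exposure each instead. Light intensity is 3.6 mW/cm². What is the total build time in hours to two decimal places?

Layers = ⌈109/0.05⌉ = 2180.
Burn-in layers = 3 × (32.1 + 6.77) = 116.61 s.
Normal layers: 2177 × (6.21 + 6.77) → 28257.46 s.
Sum: 116.61 + 28257.46 = 28374.07 s → 7.88 hours.

7.88 hours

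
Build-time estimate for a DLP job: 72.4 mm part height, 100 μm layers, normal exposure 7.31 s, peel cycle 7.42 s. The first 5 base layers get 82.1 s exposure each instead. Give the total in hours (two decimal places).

3.07 hours

Number of layers: 72.4 / 0.1 → 724 (rounded up).
Burn-in layers: 5 × (82.1 + 7.42) → 447.6 s.
Normal layers = 719 × (7.31 + 7.42) = 10590.87 s.
Total = 447.6 + 10590.87 = 11038.47 s = 3.07 hours.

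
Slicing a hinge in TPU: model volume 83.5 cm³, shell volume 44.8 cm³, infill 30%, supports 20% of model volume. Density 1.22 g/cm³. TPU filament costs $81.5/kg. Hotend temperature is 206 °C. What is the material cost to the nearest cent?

$7.27

Infill region = 83.5 − 44.8 = 38.7 cm³.
Infill deposited = 0.30 × 38.7, so 11.61 cm³.
Support: 0.20 × 83.5 → 16.7 cm³.
Total printed volume: 44.8 + 11.61 + 16.7 → 73.11 cm³.
Mass: 73.11 × 1.22 → 89.1942 g.
At $81.5/kg: 89.1942/1000 × 81.5 = $7.27.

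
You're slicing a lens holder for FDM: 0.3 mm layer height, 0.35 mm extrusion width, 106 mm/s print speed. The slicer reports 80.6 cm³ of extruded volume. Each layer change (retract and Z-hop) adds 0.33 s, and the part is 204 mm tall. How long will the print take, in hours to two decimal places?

Line area = 0.3 × 0.35, so 0.105 mm².
Total extruded path = 80600/0.105 = 767619 mm.
Extrusion time: 767619 / 106 → 7241.7 s.
Number of layers: 204 / 0.3 → 680 (rounded up).
Non-print overhead = 680 × 0.33 = 224.4 s.
Total = 7241.7 + 224.4 = 7466.1 s = 2.07 hours.

2.07 hours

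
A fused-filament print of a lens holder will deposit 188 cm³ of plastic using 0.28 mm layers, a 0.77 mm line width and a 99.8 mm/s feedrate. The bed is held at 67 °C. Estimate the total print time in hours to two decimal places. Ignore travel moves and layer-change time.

Bead cross-section: 0.28 × 0.77 → 0.2156 mm².
Toolpath length = 188 cm³ / 0.2156 mm² = 188000 / 0.2156 = 871985.2 mm.
Print-move time: 871985.2 / 99.8 → 8737.3 s.
That's 8737.3 s → 2.43 hours.

2.43 hours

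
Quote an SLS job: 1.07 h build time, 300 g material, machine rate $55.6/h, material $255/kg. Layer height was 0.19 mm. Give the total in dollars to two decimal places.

$135.99

Time charge: 55.6 × 1.07 → $59.492.
Material charge = 255 × 300/1000 = $76.50.
Job cost: 59.492 + 76.50 = 135.992 ≈ $135.99.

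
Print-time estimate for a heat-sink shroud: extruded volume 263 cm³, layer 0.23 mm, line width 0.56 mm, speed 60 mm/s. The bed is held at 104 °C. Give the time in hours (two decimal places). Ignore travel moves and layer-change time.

9.45 hours

Extrusion cross-section = 0.23 × 0.56, so 0.1288 mm².
Total extruded path = 263000/0.1288 = 2041925.5 mm.
Print-move time: 2041925.5 / 60 → 34032.1 s.
Converting: 34032.1 s = 9.45 hours.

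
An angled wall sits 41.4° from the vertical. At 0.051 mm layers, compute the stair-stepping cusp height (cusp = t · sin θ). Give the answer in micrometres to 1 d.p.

33.7 μm

Cusp = layer height × sin(41.4°) = 0.051 × 0.6613 = 0.033726 mm = 33.7 μm.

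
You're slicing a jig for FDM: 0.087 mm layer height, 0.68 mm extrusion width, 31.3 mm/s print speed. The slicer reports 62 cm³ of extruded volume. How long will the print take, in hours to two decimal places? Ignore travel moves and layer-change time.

9.30 hours

Bead cross-section: 0.087 × 0.68 → 0.05916 mm².
Toolpath length = 62 cm³ / 0.05916 mm² = 62000 / 0.05916 = 1048005.4 mm.
Time extruding = 1048005.4 / 31.3, so 33482.6 s.
In the requested units: 33482.6 s = 9.30 hours.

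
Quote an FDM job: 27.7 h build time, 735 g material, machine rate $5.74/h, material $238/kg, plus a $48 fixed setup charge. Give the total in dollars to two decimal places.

$381.93

Time charge = 5.74 × 27.7 = $158.998.
Material cost: 238 × 735/1000 → $174.93.
Total = 158.998 + 174.93 + 48 = 381.928 ≈ $381.93.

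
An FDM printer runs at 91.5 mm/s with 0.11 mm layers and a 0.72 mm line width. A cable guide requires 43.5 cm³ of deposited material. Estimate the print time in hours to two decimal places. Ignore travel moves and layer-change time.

1.67 hours

Extrusion cross-section = 0.11 × 0.72, so 0.0792 mm².
Toolpath length = 43.5 cm³ / 0.0792 mm² = 43500 / 0.0792 = 549242.4 mm.
Print-move time = 549242.4 / 91.5, so 6002.6 s.
That's 6002.6 s → 1.67 hours.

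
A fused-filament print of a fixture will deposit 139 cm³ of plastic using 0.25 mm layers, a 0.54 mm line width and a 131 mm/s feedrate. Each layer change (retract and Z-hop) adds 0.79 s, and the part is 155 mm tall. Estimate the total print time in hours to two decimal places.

Line area = 0.25 × 0.54 = 0.135 mm².
Total extruded path = 139000/0.135 = 1029629.6 mm.
Time extruding = 1029629.6 / 131, so 7859.8 s.
Layer count = ceil(155 / 0.25) = 620.
Layer-change overhead = 620 × 0.79, so 489.8 s.
Altogether 7859.8 + 489.8 = 8349.6 s, i.e. 2.32 hours.

2.32 hours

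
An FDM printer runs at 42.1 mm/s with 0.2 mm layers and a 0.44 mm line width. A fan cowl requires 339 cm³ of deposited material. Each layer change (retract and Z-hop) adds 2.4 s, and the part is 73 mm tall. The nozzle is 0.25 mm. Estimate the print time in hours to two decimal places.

Bead cross-section: 0.2 × 0.44 → 0.088 mm².
Total extruded path = 339000/0.088 = 3852272.7 mm.
Print-move time: 3852272.7 / 42.1 → 91502.9 s.
Number of layers: 73 / 0.2 → 365 (rounded up).
Layer-change overhead = 365 × 2.4, so 876 s.
Altogether 91502.9 + 876 = 92378.9 s, i.e. 25.66 hours.

25.66 hours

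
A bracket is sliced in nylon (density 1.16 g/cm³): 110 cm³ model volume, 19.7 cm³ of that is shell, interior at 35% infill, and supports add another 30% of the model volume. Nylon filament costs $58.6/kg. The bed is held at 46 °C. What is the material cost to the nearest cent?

$5.73

Interior volume = 110 − 19.7, so 90.3 cm³.
Infill volume = 0.35 × 90.3 = 31.605 cm³.
Support = 0.30 × 110, so 33 cm³.
Deposited volume = 19.7 + 31.605 + 33, so 84.305 cm³.
Mass: 84.305 × 1.16 → 97.7938 g.
Cost = 97.7938 g / 1000 × $58.6/kg = $5.73.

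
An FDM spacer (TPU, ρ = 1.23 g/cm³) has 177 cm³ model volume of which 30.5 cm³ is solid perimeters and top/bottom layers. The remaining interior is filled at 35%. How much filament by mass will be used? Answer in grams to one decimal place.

100.6 g

Interior volume = 177 − 30.5 = 146.5 cm³.
Infill volume = 0.35 × 146.5, so 51.275 cm³.
Total extruded: 30.5 + 51.275 → 81.775 cm³.
Mass = 81.775 × 1.23, so 100.58325 g.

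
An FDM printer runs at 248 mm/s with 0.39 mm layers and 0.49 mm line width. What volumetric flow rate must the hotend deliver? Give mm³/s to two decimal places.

47.39

Extrusion cross-section = 0.39 × 0.49, so 0.1911 mm².
Volumetric flow = 248 × 0.1911 = 47.39 mm³/s.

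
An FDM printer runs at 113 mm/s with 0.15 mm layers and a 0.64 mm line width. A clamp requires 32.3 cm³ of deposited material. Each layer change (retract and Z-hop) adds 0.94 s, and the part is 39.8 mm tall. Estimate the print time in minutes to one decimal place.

Bead cross-section = 0.15 × 0.64 = 0.096 mm².
Path length: 32300 mm³ / 0.096 mm² → 336458.3 mm.
Extrusion time: 336458.3 / 113 → 2977.5 s.
Layer count = ceil(39.8 / 0.15) = 266.
Layer-change overhead = 266 × 0.94 = 250.04 s.
Altogether 2977.5 + 250.04 = 3227.54 s, i.e. 53.8 minutes.

53.8 minutes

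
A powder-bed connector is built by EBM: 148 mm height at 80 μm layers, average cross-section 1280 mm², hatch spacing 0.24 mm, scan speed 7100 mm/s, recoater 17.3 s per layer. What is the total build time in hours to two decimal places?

Layer count = ceil(148 / 0.08) = 1850.
Per-layer scan distance = 1280 / 0.24, so 5333.3 mm.
Beam time per layer: 5333.3 / 7100 → 0.7512 s.
Time per layer = 0.7512 + 17.3 = 18.0512 s.
Total: 1850 × 18.0512 s = 33394.72 s → 9.28 hours.

9.28 hours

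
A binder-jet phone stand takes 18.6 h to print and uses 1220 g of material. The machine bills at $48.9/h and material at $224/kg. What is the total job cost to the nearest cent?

Machine cost = 48.9 × 18.6, so $909.54.
Material cost = 224 × 1220/1000, so $273.28.
Job cost: 909.54 + 273.28 = $1182.82.

$1182.82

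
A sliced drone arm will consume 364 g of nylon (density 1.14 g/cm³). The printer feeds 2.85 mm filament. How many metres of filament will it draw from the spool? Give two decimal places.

Volume = 364 g / 1.14 g·cm⁻³ = 319.2982 cm³ = 319298.2 mm³.
Cross-section of 2.85 mm filament: π·(2.85/2)² = 6.3794 mm².
Length = 319298.2 / 6.3794 = 50051.45 mm = 50.05 m.

50.05 m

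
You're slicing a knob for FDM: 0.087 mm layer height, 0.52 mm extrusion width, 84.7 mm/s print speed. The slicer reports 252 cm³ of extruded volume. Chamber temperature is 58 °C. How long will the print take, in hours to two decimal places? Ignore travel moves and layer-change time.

Extrusion cross-section: 0.087 × 0.52 → 0.04524 mm².
Toolpath length = 252 cm³ / 0.04524 mm² = 252000 / 0.04524 = 5570291.8 mm.
Extrusion time: 5570291.8 / 84.7 → 65765 s.
65765 s = 18.27 hours.

18.27 hours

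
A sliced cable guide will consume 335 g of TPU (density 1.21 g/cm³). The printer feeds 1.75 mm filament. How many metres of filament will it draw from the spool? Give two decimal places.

Volume = 335 g / 1.21 g·cm⁻³ = 276.8595 cm³ = 276859.5 mm³.
Cross-section of 1.75 mm filament: π·(1.75/2)² = 2.4053 mm².
L = V/A = 276859.5/2.4053 = 115103.94 mm → 115.10 m.

115.10 m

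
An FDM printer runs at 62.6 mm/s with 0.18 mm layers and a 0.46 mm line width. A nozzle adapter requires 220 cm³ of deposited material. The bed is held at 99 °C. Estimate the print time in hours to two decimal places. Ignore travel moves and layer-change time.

Bead cross-section = 0.18 × 0.46, so 0.0828 mm².
Path length: 220000 mm³ / 0.0828 mm² → 2657004.8 mm.
Time extruding = 2657004.8 / 62.6 = 42444.2 s.
In the requested units: 42444.2 s = 11.79 hours.

11.79 hours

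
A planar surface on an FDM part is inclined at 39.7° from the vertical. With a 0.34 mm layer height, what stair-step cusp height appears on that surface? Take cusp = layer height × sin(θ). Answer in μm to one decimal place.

h_c = t·sin θ = 0.34 × 0.6388 = 0.217192 mm (217.2 μm).

217.2 μm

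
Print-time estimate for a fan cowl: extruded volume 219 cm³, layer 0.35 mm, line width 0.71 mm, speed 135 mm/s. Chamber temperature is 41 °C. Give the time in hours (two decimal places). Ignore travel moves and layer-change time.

1.81 hours

Line area = 0.35 × 0.71, so 0.2485 mm².
Path length: 219000 mm³ / 0.2485 mm² → 881287.7 mm.
Print-move time: 881287.7 / 135 → 6528.1 s.
That's 6528.1 s → 1.81 hours.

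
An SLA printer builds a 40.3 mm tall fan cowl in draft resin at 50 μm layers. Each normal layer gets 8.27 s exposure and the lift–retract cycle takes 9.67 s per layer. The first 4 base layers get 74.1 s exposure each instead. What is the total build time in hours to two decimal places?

4.09 hours

Number of layers: 40.3 / 0.05 → 806 (rounded up).
Burn-in layers = 4 × (74.1 + 9.67) = 335.08 s.
Regular layers = 802 × (8.27 + 9.67), so 14387.88 s.
Total = 335.08 + 14387.88 = 14722.96 s = 4.09 hours.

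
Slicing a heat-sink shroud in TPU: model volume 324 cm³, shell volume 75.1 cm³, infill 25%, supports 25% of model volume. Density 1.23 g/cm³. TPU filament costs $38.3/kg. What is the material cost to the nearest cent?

$10.29

Interior volume = 324 − 75.1, so 248.9 cm³.
Infill volume: 0.25 × 248.9 → 62.225 cm³.
Support: 0.25 × 324 → 81 cm³.
Total extruded: 75.1 + 62.225 + 81 → 218.325 cm³.
Mass = 218.325 × 1.23 = 268.53975 g.
Cost = 268.53975 g / 1000 × $38.3/kg = $10.29.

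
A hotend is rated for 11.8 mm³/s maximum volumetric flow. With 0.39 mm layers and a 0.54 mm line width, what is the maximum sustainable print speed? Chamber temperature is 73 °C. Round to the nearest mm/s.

Extrusion cross-section = 0.39 × 0.54, so 0.2106 mm².
v_max = Q/A = 11.8/0.2106 = 56.03 mm/s → 56 mm/s.

56 mm/s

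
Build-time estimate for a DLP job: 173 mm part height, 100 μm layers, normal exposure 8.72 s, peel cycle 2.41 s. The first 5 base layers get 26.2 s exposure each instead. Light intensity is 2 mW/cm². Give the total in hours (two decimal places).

Number of layers: 173 / 0.1 → 1730 (rounded up).
Bottom layers: 5 × (26.2 + 2.41) → 143.05 s.
Regular layers = 1725 × (8.72 + 2.41), so 19199.25 s.
Total = 143.05 + 19199.25 = 19342.3 s = 5.37 hours.

5.37 hours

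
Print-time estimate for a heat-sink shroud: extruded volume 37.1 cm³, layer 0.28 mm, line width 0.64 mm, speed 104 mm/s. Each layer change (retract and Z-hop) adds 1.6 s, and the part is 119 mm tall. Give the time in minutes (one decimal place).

Extrusion cross-section = 0.28 × 0.64 = 0.1792 mm².
Toolpath length = 37.1 cm³ / 0.1792 mm² = 37100 / 0.1792 = 207031.3 mm.
Print-move time = 207031.3 / 104 = 1990.7 s.
Number of layers: 119 / 0.28 → 425 (rounded up).
Z-hop total = 425 × 1.6 = 680 s.
Altogether 1990.7 + 680 = 2670.7 s, i.e. 44.5 minutes.

44.5 minutes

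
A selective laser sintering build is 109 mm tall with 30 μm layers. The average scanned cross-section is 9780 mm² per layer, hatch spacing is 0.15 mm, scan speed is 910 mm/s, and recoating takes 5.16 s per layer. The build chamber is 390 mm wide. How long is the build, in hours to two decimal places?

Layer count = ceil(109 / 0.03) = 3634.
Per-layer scan distance = 9780 / 0.15, so 65200 mm.
Scan time per layer = 65200 / 910 = 71.6484 s.
Per-layer time = 71.6484 + 5.16, so 76.8084 s.
Build time = 3634 × 76.8084 = 279121.7256 s = 77.53 hours.

77.53 hours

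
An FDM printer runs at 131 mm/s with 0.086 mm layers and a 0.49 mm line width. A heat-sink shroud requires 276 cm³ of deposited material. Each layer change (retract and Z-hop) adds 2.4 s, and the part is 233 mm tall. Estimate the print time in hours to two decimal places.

15.69 hours

Extrusion cross-section = 0.086 × 0.49, so 0.04214 mm².
Total extruded path = 276000/0.04214 = 6549596.6 mm.
Time extruding: 6549596.6 / 131 → 49996.9 s.
Layers = ⌈233/0.086⌉ = 2710.
Z-hop total = 2710 × 2.4, so 6504 s.
Altogether 49996.9 + 6504 = 56500.9 s, i.e. 15.69 hours.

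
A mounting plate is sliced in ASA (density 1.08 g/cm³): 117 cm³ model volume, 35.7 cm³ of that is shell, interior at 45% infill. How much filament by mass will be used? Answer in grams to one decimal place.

Infill region = 117 − 35.7, so 81.3 cm³.
Infill deposited = 0.45 × 81.3, so 36.585 cm³.
Total printed volume = 35.7 + 36.585 = 72.285 cm³.
Mass = 72.285 × 1.08 = 78.0678 g.

78.1 g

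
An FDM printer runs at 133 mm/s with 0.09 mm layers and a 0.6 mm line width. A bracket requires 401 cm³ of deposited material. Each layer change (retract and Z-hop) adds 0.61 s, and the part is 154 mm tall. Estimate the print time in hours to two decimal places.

15.80 hours

Extrusion cross-section = 0.09 × 0.6, so 0.054 mm².
Total extruded path = 401000/0.054 = 7425925.9 mm.
Extrusion time = 7425925.9 / 133, so 55834 s.
Number of layers: 154 / 0.09 → 1712 (rounded up).
Z-hop total = 1712 × 0.61 = 1044.32 s.
Total = 55834 + 1044.32 = 56878.32 s = 15.80 hours.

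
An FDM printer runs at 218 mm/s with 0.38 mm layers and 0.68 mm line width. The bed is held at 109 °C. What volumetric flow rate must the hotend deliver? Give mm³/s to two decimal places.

A = 0.38 × 0.68, so 0.2584 mm².
Q = v·A = 218 × 0.2584 = 56.33 mm³/s.

56.33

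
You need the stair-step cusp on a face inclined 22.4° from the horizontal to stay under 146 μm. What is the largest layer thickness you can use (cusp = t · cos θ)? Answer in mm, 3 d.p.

0.158 mm

Layer height = cusp / cos(22.4°) = 0.146 / 0.9245 = 0.158 mm.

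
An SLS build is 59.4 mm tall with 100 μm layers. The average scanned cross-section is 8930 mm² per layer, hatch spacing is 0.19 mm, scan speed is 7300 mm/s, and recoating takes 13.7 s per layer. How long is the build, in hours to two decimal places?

Layers = ⌈59.4/0.1⌉ = 594.
Scan path per layer: 8930 / 0.19 → 47000 mm.
Laser time per layer: 47000 / 7300 → 6.4384 s.
Layer cycle = 6.4384 + 13.7 = 20.1384 s.
Total: 594 × 20.1384 s = 11962.2096 s → 3.32 hours.

3.32 hours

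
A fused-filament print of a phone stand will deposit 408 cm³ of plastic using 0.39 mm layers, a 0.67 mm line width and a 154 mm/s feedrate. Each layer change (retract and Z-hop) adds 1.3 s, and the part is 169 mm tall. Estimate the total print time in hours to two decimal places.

2.97 hours

Line area: 0.39 × 0.67 → 0.2613 mm².
Total extruded path = 408000/0.2613 = 1561423.7 mm.
Print-move time = 1561423.7 / 154, so 10139.1 s.
Layer count = ceil(169 / 0.39) = 434.
Z-hop total = 434 × 1.3 = 564.2 s.
Total = 10139.1 + 564.2 = 10703.3 s = 2.97 hours.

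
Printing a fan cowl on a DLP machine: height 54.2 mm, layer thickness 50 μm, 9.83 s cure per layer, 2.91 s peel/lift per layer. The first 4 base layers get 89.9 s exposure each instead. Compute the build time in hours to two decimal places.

3.93 hours

Number of layers: 54.2 / 0.05 → 1084 (rounded up).
Bottom layers = 4 × (89.9 + 2.91), so 371.24 s.
Normal layers = 1080 × (9.83 + 2.91) = 13759.2 s.
Sum: 371.24 + 13759.2 = 14130.44 s → 3.93 hours.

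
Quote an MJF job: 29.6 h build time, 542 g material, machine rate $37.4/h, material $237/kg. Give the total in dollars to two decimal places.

Machine cost = 37.4 × 29.6, so $1107.04.
Feedstock cost: 237 × 542/1000 → $128.454.
Total = 1107.04 + 128.454 = 1235.494 ≈ $1235.49.

$1235.49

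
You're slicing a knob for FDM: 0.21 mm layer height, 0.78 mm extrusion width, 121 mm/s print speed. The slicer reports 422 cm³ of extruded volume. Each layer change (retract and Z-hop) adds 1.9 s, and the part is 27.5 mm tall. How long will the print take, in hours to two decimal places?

5.98 hours

Extrusion cross-section = 0.21 × 0.78 = 0.1638 mm².
Toolpath length = 422 cm³ / 0.1638 mm² = 422000 / 0.1638 = 2576312.6 mm.
Extrusion time: 2576312.6 / 121 → 21291.8 s.
Number of layers: 27.5 / 0.21 → 131 (rounded up).
Z-hop total = 131 × 1.9 = 248.9 s.
Altogether 21291.8 + 248.9 = 21540.7 s, i.e. 5.98 hours.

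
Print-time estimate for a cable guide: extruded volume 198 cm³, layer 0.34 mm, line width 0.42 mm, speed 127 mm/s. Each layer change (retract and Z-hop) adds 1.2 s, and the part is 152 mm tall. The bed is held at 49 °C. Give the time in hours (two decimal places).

Bead cross-section = 0.34 × 0.42 = 0.1428 mm².
Total extruded path = 198000/0.1428 = 1386554.6 mm.
Time extruding = 1386554.6 / 127, so 10917.8 s.
Number of layers: 152 / 0.34 → 448 (rounded up).
Layer-change overhead = 448 × 1.2, so 537.6 s.
Altogether 10917.8 + 537.6 = 11455.4 s, i.e. 3.18 hours.

3.18 hours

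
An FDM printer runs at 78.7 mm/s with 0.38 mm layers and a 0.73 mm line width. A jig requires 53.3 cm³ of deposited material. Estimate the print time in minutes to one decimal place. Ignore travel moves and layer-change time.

40.7 minutes

Bead cross-section = 0.38 × 0.73 = 0.2774 mm².
Toolpath length = 53.3 cm³ / 0.2774 mm² = 53300 / 0.2774 = 192141.3 mm.
Time extruding: 192141.3 / 78.7 → 2441.4 s.
Converting: 2441.4 s = 40.7 minutes.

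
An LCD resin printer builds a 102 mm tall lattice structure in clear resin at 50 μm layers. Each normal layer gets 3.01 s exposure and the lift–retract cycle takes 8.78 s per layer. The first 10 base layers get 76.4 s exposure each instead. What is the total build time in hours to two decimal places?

Layer count = ceil(102 / 0.05) = 2040.
Base layers: 10 × (76.4 + 8.78) → 851.8 s.
Regular layers: 2030 × (3.01 + 8.78) → 23933.7 s.
Sum: 851.8 + 23933.7 = 24785.5 s → 6.88 hours.

6.88 hours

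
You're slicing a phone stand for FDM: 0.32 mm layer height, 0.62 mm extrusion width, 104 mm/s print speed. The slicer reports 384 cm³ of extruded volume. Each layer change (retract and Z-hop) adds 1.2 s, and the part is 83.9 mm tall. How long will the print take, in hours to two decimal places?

5.26 hours

Extrusion cross-section = 0.32 × 0.62 = 0.1984 mm².
Path length: 384000 mm³ / 0.1984 mm² → 1935483.9 mm.
Print-move time: 1935483.9 / 104 → 18610.4 s.
Layer count = ceil(83.9 / 0.32) = 263.
Z-hop total = 263 × 1.2, so 315.6 s.
Altogether 18610.4 + 315.6 = 18926 s, i.e. 5.26 hours.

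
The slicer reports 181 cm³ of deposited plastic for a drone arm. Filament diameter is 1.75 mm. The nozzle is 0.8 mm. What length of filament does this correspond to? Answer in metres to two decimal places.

A = π r² = π × 0.875² = 2.4053 mm².
L = 181000 mm³ / 2.4053 mm² = 75250.49 mm, i.e. 75.25 m.

75.25 m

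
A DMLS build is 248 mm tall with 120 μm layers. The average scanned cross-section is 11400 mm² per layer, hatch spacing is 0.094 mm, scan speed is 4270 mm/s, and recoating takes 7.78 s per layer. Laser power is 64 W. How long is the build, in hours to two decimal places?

20.77 hours

Layer count = ceil(248 / 0.12) = 2067.
Scan path per layer = 11400 / 0.094 = 121276.6 mm.
Laser time per layer = 121276.6 / 4270, so 28.402 s.
Time per layer = 28.402 + 7.78 = 36.182 s.
2067 layers × 36.182 s/layer = 74788.194 s, i.e. 20.77 hours.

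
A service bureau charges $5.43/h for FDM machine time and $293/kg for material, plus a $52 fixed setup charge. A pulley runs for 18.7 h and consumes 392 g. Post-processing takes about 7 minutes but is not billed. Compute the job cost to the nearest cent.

Machine-time cost = 5.43 × 18.7, so $101.541.
Feedstock cost = 293 × 392/1000, so $114.856.
Total = 101.541 + 114.856 + 52 = 268.397 ≈ $268.40.

$268.40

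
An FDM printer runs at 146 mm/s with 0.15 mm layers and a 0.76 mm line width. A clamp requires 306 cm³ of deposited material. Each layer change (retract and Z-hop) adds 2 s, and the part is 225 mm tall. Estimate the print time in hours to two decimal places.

5.94 hours

Bead cross-section = 0.15 × 0.76, so 0.114 mm².
Total extruded path = 306000/0.114 = 2684210.5 mm.
Extrusion time = 2684210.5 / 146 = 18385 s.
Layers = ⌈225/0.15⌉ = 1500.
Z-hop total: 1500 × 2 → 3000 s.
Altogether 18385 + 3000 = 21385 s, i.e. 5.94 hours.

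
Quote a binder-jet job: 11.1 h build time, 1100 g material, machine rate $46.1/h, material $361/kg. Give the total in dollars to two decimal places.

$908.81

Machine-time cost = 46.1 × 11.1, so $511.71.
Material cost: 361 × 1100/1000 → $397.10.
Job cost: 511.71 + 397.10 = $908.81.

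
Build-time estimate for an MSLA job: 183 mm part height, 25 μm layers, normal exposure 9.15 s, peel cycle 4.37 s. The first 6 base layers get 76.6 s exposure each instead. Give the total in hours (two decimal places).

Layer count = ceil(183 / 0.025) = 7320.
Bottom layers: 6 × (76.6 + 4.37) → 485.82 s.
Regular layers = 7314 × (9.15 + 4.37) = 98885.28 s.
Total = 485.82 + 98885.28 = 99371.1 s = 27.60 hours.

27.60 hours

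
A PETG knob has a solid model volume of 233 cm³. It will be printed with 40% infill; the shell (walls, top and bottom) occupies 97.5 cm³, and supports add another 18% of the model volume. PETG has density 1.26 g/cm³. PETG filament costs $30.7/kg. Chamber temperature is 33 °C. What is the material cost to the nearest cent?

$7.49

Interior volume = 233 − 97.5, so 135.5 cm³.
Infill volume = 0.40 × 135.5 = 54.2 cm³.
Support = 0.18 × 233 = 41.94 cm³.
Total printed volume = 97.5 + 54.2 + 41.94 = 193.64 cm³.
Mass = 193.64 × 1.26, so 243.9864 g.
At $30.7/kg: 243.9864/1000 × 30.7 = $7.49.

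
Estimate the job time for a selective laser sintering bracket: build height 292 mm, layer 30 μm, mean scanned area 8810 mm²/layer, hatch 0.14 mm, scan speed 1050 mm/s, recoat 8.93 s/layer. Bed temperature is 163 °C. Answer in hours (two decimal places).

186.20 hours

Layer count = ceil(292 / 0.03) = 9734.
Hatch length per layer: 8810 / 0.14 → 62928.6 mm.
Per-layer scan time: 62928.6 / 1050 → 59.932 s.
Per-layer time = 59.932 + 8.93, so 68.862 s.
9734 layers × 68.862 s/layer = 670302.708 s, i.e. 186.20 hours.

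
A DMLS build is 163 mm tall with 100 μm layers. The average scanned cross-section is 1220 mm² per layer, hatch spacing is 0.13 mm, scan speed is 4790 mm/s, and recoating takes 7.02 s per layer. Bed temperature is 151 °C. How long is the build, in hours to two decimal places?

4.07 hours

Layers = ⌈163/0.1⌉ = 1630.
Per-layer scan distance = 1220 / 0.13 = 9384.6 mm.
Laser time per layer = 9384.6 / 4790 = 1.9592 s.
Layer cycle = 1.9592 + 7.02 = 8.9792 s.
Build time = 1630 × 8.9792 = 14636.096 s = 4.07 hours.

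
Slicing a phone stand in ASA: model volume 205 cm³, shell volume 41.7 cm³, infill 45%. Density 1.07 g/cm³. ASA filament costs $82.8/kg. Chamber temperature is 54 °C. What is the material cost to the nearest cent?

Interior volume: 205 − 41.7 → 163.3 cm³.
Deposited infill = 0.45 × 163.3, so 73.485 cm³.
Deposited volume = 41.7 + 73.485 = 115.185 cm³.
Mass = 115.185 × 1.07 = 123.24795 g.
Cost = 123.24795 g / 1000 × $82.8/kg = $10.20.

$10.20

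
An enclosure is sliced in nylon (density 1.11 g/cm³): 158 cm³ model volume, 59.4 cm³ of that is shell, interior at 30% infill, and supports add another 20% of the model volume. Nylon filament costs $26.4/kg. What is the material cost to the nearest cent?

$3.53

Infill region = 158 − 59.4 = 98.6 cm³.
Deposited infill = 0.30 × 98.6 = 29.58 cm³.
Support = 0.20 × 158, so 31.6 cm³.
Total extruded = 59.4 + 29.58 + 31.6, so 120.58 cm³.
Mass = 120.58 × 1.11 = 133.8438 g.
At $26.4/kg: 133.8438/1000 × 26.4 = $3.53.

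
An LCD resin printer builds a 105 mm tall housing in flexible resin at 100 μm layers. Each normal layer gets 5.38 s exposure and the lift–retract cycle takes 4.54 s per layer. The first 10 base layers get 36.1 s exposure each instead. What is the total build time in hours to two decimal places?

Layer count = ceil(105 / 0.1) = 1050.
Base layers: 10 × (36.1 + 4.54) → 406.4 s.
Remaining layers = 1040 × (5.38 + 4.54), so 10316.8 s.
Sum: 406.4 + 10316.8 = 10723.2 s → 2.98 hours.

2.98 hours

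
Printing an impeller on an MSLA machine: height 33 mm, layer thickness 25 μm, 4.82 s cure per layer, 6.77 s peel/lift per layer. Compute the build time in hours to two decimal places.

4.25 hours

Layers = ⌈33/0.025⌉ = 1320.
Per-layer time: 4.82 + 6.77 → 11.59 s.
Build time: 1320 × 11.59 s = 15298.8 s, i.e. 4.25 hours.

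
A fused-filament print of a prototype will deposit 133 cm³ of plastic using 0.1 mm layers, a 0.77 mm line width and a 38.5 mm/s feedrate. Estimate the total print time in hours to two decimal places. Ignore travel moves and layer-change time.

Line area = 0.1 × 0.77 = 0.077 mm².
Path length: 133000 mm³ / 0.077 mm² → 1727272.7 mm.
Time extruding = 1727272.7 / 38.5, so 44864.2 s.
Converting: 44864.2 s = 12.46 hours.

12.46 hours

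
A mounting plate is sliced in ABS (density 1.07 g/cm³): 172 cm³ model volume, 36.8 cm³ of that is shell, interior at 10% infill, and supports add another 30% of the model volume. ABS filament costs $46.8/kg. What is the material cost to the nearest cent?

Volume inside the shell: 172 − 36.8 → 135.2 cm³.
Infill deposited = 0.10 × 135.2 = 13.52 cm³.
Support = 0.30 × 172, so 51.6 cm³.
Deposited volume: 36.8 + 13.52 + 51.6 → 101.92 cm³.
Mass = 101.92 × 1.07 = 109.0544 g.
At $46.8/kg: 109.0544/1000 × 46.8 = $5.10.

$5.10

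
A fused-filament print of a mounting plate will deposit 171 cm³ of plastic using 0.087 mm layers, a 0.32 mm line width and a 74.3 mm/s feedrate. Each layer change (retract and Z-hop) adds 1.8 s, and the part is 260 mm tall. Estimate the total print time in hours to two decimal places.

24.46 hours

Extrusion cross-section: 0.087 × 0.32 → 0.02784 mm².
Path length: 171000 mm³ / 0.02784 mm² → 6142241.4 mm.
Print-move time = 6142241.4 / 74.3 = 82668.1 s.
Number of layers: 260 / 0.087 → 2989 (rounded up).
Non-print overhead: 2989 × 1.8 → 5380.2 s.
Altogether 82668.1 + 5380.2 = 88048.3 s, i.e. 24.46 hours.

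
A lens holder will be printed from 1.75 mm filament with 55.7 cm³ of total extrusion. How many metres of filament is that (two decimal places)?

23.16 m

Cross-section of 1.75 mm filament: π·(1.75/2)² = 2.4053 mm².
Length = 55.7 cm³ / 2.4053 mm² = 55700 / 2.4053 = 23157.19 mm = 23.16 m.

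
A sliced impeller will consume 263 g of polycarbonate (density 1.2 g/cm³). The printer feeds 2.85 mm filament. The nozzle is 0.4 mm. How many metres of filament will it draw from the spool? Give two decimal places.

Extruded volume: 263/1.2 = 219.1667 cm³ (219166.7 mm³).
Filament cross-section = π × (2.85/2)² = 6.3794 mm².
Length = 219166.7 / 6.3794 = 34355.38 mm = 34.36 m.

34.36 m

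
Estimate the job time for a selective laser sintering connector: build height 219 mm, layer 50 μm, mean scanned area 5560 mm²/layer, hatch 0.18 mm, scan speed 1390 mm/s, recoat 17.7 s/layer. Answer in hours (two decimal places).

Layer count = ceil(219 / 0.05) = 4380.
Hatch length per layer: 5560 / 0.18 → 30888.9 mm.
Per-layer scan time = 30888.9 / 1390 = 22.2222 s.
Time per layer = 22.2222 + 17.7, so 39.9222 s.
Build time = 4380 × 39.9222 = 174859.236 s = 48.57 hours.

48.57 hours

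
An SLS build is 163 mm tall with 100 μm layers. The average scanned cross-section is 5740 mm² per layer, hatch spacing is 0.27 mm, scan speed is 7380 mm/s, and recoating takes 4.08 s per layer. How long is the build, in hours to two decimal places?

Layer count = ceil(163 / 0.1) = 1630.
Scan path per layer = 5740 / 0.27, so 21259.3 mm.
Per-layer scan time: 21259.3 / 7380 → 2.8807 s.
Per-layer time: 2.8807 + 4.08 → 6.9607 s.
Build time = 1630 × 6.9607 = 11345.941 s = 3.15 hours.

3.15 hours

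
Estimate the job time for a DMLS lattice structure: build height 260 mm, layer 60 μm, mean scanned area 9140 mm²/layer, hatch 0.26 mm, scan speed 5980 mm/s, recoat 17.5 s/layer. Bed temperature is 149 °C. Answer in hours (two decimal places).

28.15 hours

Layers = ⌈260/0.06⌉ = 4334.
Per-layer scan distance = 9140 / 0.26, so 35153.8 mm.
Per-layer scan time = 35153.8 / 5980, so 5.8786 s.
Time per layer = 5.8786 + 17.5, so 23.3786 s.
Build time = 4334 × 23.3786 = 101322.8524 s = 28.15 hours.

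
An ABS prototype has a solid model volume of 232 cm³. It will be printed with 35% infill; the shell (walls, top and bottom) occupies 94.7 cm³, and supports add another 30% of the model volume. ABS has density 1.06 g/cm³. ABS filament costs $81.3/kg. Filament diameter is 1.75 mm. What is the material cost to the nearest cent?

Infill region = 232 − 94.7 = 137.3 cm³.
Infill deposited: 0.35 × 137.3 → 48.055 cm³.
Support = 0.30 × 232 = 69.6 cm³.
Deposited volume: 94.7 + 48.055 + 69.6 → 212.355 cm³.
Mass = 212.355 × 1.06, so 225.0963 g.
At $81.3/kg: 225.0963/1000 × 81.3 = $18.30.

$18.30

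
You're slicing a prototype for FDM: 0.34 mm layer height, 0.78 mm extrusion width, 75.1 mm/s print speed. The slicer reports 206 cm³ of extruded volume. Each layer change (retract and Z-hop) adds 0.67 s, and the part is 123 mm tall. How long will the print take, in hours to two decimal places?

2.94 hours

Bead cross-section = 0.34 × 0.78 = 0.2652 mm².
Path length: 206000 mm³ / 0.2652 mm² → 776772.2 mm.
Print-move time = 776772.2 / 75.1 = 10343.2 s.
Number of layers: 123 / 0.34 → 362 (rounded up).
Non-print overhead: 362 × 0.67 → 242.54 s.
Total = 10343.2 + 242.54 = 10585.74 s = 2.94 hours.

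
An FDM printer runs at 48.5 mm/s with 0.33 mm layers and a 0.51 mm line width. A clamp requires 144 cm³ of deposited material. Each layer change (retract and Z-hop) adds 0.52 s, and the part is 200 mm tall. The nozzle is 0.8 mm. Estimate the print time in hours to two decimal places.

4.99 hours

Bead cross-section = 0.33 × 0.51, so 0.1683 mm².
Toolpath length = 144 cm³ / 0.1683 mm² = 144000 / 0.1683 = 855615 mm.
Print-move time = 855615 / 48.5, so 17641.5 s.
Layer count = ceil(200 / 0.33) = 607.
Layer-change overhead: 607 × 0.52 → 315.64 s.
Altogether 17641.5 + 315.64 = 17957.14 s, i.e. 4.99 hours.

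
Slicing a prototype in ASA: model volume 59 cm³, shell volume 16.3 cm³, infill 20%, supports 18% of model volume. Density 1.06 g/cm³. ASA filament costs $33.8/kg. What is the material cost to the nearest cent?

$1.27

Infill region: 59 − 16.3 → 42.7 cm³.
Infill deposited = 0.20 × 42.7 = 8.54 cm³.
Support = 0.18 × 59 = 10.62 cm³.
Total printed volume: 16.3 + 8.54 + 10.62 → 35.46 cm³.
Mass: 35.46 × 1.06 → 37.5876 g.
Cost = 37.5876 g / 1000 × $33.8/kg = $1.27.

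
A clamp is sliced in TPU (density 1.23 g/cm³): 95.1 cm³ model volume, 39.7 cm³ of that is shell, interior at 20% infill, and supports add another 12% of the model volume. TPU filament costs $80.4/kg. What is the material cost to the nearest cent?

Volume inside the shell: 95.1 − 39.7 → 55.4 cm³.
Infill deposited = 0.20 × 55.4 = 11.08 cm³.
Support = 0.12 × 95.1 = 11.412 cm³.
Deposited volume = 39.7 + 11.08 + 11.412 = 62.192 cm³.
Mass: 62.192 × 1.23 → 76.49616 g.
Cost = 76.49616 g / 1000 × $80.4/kg = $6.15.

$6.15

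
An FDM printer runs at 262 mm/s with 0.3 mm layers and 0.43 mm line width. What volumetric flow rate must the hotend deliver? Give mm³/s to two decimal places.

33.80

Extrusion cross-section = 0.3 × 0.43 = 0.129 mm².
Volumetric flow = 262 × 0.129 = 33.80 mm³/s.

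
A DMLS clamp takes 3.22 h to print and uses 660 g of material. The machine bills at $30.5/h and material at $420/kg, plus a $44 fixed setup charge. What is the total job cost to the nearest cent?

Machine cost: 30.5 × 3.22 → $98.21.
Material cost: 420 × 660/1000 → $277.20.
Total = 98.21 + 277.20 + 44 = $419.41.

$419.41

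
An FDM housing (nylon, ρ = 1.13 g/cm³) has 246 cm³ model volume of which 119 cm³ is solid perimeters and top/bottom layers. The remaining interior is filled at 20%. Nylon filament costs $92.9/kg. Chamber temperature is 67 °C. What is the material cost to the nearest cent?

$15.16

Interior volume = 246 − 119, so 127 cm³.
Infill volume = 0.20 × 127 = 25.4 cm³.
Deposited volume = 119 + 25.4 = 144.4 cm³.
Mass = 144.4 × 1.13 = 163.172 g.
Cost = 163.172 g / 1000 × $92.9/kg = $15.16.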